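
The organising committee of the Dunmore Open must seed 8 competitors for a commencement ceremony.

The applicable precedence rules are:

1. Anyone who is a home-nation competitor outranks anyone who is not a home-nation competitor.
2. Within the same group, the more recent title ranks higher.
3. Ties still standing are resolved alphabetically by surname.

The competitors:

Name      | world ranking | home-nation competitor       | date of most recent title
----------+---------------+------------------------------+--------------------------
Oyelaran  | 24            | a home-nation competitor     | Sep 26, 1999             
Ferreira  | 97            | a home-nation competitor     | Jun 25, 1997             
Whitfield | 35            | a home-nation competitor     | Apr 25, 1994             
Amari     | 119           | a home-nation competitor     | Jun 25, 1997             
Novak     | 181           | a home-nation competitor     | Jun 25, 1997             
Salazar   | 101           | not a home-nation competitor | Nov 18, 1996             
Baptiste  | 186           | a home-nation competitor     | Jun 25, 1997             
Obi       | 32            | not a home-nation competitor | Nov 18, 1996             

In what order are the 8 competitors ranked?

By the first rule: Oyelaran, Amari, Baptiste, Ferreira, Novak and Whitfield (each a home-nation competitor); then Obi and Salazar (both not a home-nation competitor).
Among Oyelaran, Amari, Baptiste, Ferreira, Novak and Whitfield, by date of most recent title (later first): Oyelaran (Sep 26, 1999) before Amari, Baptiste, Ferreira and Novak (Jun 25, 1997) before Whitfield (Apr 25, 1994).
Among Amari, Baptiste, Ferreira and Novak, alphabetically by surname: Amari before Baptiste before Ferreira before Novak.
Obi and Salazar both have date of most recent title Nov 18, 1996, so the next rule applies.
Among Obi and Salazar, alphabetically by surname: Obi before Salazar.
Full order: Oyelaran, Amari, Baptiste, Ferreira, Novak, Whitfield, Obi, Salazar.

Oyelaran, Amari, Baptiste, Ferreira, Novak, Whitfield, Obi, Salazar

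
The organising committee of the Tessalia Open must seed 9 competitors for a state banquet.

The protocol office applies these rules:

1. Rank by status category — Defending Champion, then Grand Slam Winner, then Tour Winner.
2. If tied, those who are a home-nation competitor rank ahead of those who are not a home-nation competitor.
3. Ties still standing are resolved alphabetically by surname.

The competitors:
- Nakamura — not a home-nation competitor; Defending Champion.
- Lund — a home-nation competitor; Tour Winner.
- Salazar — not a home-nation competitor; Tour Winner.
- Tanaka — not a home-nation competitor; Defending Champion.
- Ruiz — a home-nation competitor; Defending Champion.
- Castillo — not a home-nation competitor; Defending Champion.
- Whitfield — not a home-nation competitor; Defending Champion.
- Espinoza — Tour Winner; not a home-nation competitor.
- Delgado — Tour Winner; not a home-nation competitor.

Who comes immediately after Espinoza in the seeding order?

Salazar

By status category: Ruiz, Castillo, Nakamura, Tanaka and Whitfield (Defending Champion); then Lund, Delgado, Espinoza and Salazar (Tour Winner).
Among Ruiz, Castillo, Nakamura, Tanaka and Whitfield, a home-nation competitor before not a home-nation competitor: Ruiz (a home-nation competitor) before Castillo, Nakamura, Tanaka and Whitfield (not a home-nation competitor).
Among Castillo, Nakamura, Tanaka and Whitfield, alphabetically by surname: Castillo before Nakamura before Tanaka before Whitfield.
Among Lund, Delgado, Espinoza and Salazar, a home-nation competitor before not a home-nation competitor: Lund (a home-nation competitor) before Delgado, Espinoza and Salazar (not a home-nation competitor).
Among Delgado, Espinoza and Salazar, alphabetically by surname: Delgado before Espinoza before Salazar.
Order: Ruiz, Castillo, Nakamura, Tanaka, Whitfield, Lund, Delgado, Espinoza, Salazar.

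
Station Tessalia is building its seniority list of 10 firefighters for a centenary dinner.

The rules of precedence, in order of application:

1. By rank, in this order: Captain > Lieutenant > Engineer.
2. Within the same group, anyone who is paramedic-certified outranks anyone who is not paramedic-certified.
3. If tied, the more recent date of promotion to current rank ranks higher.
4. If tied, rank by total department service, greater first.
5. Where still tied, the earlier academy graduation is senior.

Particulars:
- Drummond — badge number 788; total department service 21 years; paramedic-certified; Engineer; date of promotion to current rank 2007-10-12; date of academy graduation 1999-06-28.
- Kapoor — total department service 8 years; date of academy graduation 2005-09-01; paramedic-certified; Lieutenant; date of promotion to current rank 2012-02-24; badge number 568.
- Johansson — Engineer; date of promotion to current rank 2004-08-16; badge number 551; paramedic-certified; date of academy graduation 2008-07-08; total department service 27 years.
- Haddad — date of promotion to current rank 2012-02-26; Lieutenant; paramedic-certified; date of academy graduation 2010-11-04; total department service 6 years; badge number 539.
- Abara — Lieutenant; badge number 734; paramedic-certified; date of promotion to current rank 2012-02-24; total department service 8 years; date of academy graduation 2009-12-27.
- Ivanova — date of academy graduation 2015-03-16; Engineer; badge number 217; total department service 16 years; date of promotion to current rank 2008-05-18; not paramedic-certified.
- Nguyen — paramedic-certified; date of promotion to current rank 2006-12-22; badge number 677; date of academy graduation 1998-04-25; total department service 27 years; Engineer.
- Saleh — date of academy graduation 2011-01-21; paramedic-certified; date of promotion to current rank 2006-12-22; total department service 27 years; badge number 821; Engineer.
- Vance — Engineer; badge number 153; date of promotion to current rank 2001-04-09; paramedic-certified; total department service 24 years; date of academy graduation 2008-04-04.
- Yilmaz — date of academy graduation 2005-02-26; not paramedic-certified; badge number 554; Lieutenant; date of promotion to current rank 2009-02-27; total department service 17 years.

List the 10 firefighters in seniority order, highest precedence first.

By rank: Haddad, Kapoor, Abara and Yilmaz (Lieutenant); then Drummond, Nguyen, Saleh, Johansson, Vance and Ivanova (Engineer).
Among Haddad, Kapoor, Abara and Yilmaz, paramedic-certified before not paramedic-certified: Haddad, Kapoor and Abara (paramedic-certified) before Yilmaz (not paramedic-certified).
Among Haddad, Kapoor and Abara, by date of promotion to current rank (later first): Haddad (2012-02-26) before Kapoor and Abara (2012-02-24).
Kapoor and Abara both have total department service 8 years, so the next rule applies.
Among Kapoor and Abara, by date of academy graduation (earlier first): Kapoor (2005-09-01) before Abara (2009-12-27).
Among Drummond, Nguyen, Saleh, Johansson, Vance and Ivanova, paramedic-certified before not paramedic-certified: Drummond, Nguyen, Saleh, Johansson and Vance (paramedic-certified) before Ivanova (not paramedic-certified).
Among Drummond, Nguyen, Saleh, Johansson and Vance, by date of promotion to current rank (later first): Drummond (2007-10-12) before Nguyen and Saleh (2006-12-22) before Johansson (2004-08-16) before Vance (2001-04-09).
Nguyen and Saleh both have total department service 27 years, so the next rule applies.
Among Nguyen and Saleh, by date of academy graduation (earlier first): Nguyen (1998-04-25) before Saleh (2011-01-21).
Full order: Haddad, Kapoor, Abara, Yilmaz, Drummond, Nguyen, Saleh, Johansson, Vance, Ivanova.

Haddad, Kapoor, Abara, Yilmaz, Drummond, Nguyen, Saleh, Johansson, Vance, Ivanova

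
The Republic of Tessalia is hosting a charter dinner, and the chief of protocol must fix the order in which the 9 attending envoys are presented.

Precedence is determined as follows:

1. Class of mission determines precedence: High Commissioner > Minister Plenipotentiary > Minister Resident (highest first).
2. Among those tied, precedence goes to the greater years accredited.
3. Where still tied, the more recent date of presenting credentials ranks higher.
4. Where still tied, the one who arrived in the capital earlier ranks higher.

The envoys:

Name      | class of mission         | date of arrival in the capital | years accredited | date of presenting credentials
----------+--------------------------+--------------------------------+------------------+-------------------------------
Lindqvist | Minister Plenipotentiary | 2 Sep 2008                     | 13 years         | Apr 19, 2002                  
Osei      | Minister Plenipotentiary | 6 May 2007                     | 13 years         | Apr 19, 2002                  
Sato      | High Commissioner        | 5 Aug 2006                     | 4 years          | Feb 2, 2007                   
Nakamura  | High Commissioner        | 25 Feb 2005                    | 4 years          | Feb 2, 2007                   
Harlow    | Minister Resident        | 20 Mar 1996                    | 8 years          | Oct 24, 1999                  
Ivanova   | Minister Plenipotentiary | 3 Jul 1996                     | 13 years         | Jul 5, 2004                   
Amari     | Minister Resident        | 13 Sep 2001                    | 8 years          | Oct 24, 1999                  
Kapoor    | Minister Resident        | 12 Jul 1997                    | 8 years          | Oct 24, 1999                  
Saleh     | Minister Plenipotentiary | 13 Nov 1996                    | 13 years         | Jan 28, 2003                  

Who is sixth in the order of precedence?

By class of mission: Nakamura and Sato (High Commissioner); then Ivanova, Saleh, Osei and Lindqvist (Minister Plenipotentiary); then Harlow, Kapoor and Amari (Minister Resident).
Nakamura and Sato both have years accredited 4 years, so the next rule applies.
Nakamura and Sato both have date of presenting credentials Feb 2, 2007, so the next rule applies.
Among Nakamura and Sato, by date of arrival in the capital (earlier first): Nakamura (25 Feb 2005) before Sato (5 Aug 2006).
Ivanova, Saleh, Osei and Lindqvist all have years accredited 13 years, so the next rule applies.
Among Ivanova, Saleh, Osei and Lindqvist, by date of presenting credentials (later first): Ivanova (Jul 5, 2004) before Saleh (Jan 28, 2003) before Osei and Lindqvist (Apr 19, 2002).
Among Osei and Lindqvist, by date of arrival in the capital (earlier first): Osei (6 May 2007) before Lindqvist (2 Sep 2008).
Harlow, Kapoor and Amari all have years accredited 8 years, so the next rule applies.
Harlow, Kapoor and Amari all have date of presenting credentials Oct 24, 1999, so the next rule applies.
Among Harlow, Kapoor and Amari, by date of arrival in the capital (earlier first): Harlow (20 Mar 1996) before Kapoor (12 Jul 1997) before Amari (13 Sep 2001).
Order: Nakamura, Sato, Ivanova, Saleh, Osei, Lindqvist, Harlow, Kapoor, Amari.

Lindqvist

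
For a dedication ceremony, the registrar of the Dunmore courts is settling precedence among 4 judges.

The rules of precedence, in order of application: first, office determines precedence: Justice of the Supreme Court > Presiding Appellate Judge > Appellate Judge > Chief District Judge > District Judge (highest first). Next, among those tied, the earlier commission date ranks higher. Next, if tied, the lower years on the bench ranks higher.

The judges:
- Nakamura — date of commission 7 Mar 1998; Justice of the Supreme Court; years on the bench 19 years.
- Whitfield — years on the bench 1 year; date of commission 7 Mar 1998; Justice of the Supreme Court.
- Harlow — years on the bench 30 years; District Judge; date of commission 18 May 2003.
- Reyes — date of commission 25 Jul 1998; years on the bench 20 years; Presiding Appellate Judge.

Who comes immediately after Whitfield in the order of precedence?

Nakamura

By office: Whitfield and Nakamura (Justice of the Supreme Court); then Reyes (Presiding Appellate Judge); then Harlow (District Judge).
Whitfield and Nakamura both have date of commission 7 Mar 1998, so the next rule applies.
Among Whitfield and Nakamura, by years on the bench (lower first): Whitfield (1 year) before Nakamura (19 years).
Order: Whitfield, Nakamura, Reyes, Harlow.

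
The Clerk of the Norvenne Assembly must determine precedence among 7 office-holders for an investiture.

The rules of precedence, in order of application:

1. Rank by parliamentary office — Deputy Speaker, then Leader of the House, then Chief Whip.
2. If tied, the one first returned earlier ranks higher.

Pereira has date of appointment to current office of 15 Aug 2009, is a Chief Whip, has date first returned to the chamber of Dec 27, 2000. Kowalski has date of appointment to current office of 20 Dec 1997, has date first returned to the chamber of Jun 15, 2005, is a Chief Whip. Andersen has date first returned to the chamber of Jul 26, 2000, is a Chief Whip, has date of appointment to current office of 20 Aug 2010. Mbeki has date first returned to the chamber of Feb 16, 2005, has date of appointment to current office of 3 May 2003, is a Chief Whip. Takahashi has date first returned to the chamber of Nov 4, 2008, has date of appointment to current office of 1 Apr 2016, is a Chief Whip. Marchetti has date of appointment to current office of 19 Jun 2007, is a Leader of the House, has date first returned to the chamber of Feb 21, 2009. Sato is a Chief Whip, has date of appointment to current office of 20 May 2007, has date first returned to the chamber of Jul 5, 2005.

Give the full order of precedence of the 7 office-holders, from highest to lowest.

By parliamentary office: Marchetti (Leader of the House); then Andersen, Pereira, Mbeki, Kowalski, Sato and Takahashi (Chief Whip).
Among Andersen, Pereira, Mbeki, Kowalski, Sato and Takahashi, by date first returned to the chamber (earlier first): Andersen (Jul 26, 2000) before Pereira (Dec 27, 2000) before Mbeki (Feb 16, 2005) before Kowalski (Jun 15, 2005) before Sato (Jul 5, 2005) before Takahashi (Nov 4, 2008).
Full order: Marchetti, Andersen, Pereira, Mbeki, Kowalski, Sato, Takahashi.

Marchetti, Andersen, Pereira, Mbeki, Kowalski, Sato, Takahashi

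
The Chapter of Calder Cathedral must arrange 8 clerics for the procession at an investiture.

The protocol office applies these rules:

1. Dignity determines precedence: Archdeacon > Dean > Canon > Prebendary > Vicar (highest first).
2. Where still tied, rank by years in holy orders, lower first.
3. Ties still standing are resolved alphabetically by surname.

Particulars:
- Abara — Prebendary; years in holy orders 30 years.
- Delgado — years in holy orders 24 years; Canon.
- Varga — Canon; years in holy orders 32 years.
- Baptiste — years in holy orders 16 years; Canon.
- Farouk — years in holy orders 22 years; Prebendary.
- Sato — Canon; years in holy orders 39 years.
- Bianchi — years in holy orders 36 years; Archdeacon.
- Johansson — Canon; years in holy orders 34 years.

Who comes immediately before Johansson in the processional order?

By dignity: Bianchi (Archdeacon); then Baptiste, Delgado, Varga, Johansson and Sato (Canon); then Farouk and Abara (Prebendary).
Among Baptiste, Delgado, Varga, Johansson and Sato, by years in holy orders (lower first): Baptiste (16 years) before Delgado (24 years) before Varga (32 years) before Johansson (34 years) before Sato (39 years).
Among Farouk and Abara, by years in holy orders (lower first): Farouk (22 years) before Abara (30 years).
Order: Bianchi, Baptiste, Delgado, Varga, Johansson, Sato, Farouk, Abara.

Varga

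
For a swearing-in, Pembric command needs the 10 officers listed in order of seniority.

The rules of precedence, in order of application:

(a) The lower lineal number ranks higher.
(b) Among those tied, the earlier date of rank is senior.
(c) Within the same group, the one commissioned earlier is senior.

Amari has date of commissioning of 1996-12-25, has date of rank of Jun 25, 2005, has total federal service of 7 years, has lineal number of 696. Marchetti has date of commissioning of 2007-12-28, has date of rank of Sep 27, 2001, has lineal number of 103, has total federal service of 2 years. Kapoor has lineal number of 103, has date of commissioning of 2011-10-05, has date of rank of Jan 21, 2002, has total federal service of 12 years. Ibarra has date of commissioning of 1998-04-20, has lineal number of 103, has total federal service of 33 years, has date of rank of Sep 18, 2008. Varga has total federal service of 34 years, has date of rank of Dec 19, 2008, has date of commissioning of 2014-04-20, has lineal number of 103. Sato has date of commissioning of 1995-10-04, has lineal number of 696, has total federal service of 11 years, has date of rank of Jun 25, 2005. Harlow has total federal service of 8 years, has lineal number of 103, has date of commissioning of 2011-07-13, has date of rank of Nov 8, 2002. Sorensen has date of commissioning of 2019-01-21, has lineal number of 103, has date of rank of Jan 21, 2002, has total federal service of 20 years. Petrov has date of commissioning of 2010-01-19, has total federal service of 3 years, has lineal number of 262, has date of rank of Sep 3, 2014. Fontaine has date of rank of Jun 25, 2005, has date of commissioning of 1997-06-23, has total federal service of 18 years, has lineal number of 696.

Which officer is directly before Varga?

By lineal number (lower first): Marchetti, Kapoor, Sorensen, Harlow, Ibarra and Varga (each 103); then Petrov (262); then Sato, Amari and Fontaine (each 696).
Among Marchetti, Kapoor, Sorensen, Harlow, Ibarra and Varga, by date of rank (earlier first): Marchetti (Sep 27, 2001) before Kapoor and Sorensen (Jan 21, 2002) before Harlow (Nov 8, 2002) before Ibarra (Sep 18, 2008) before Varga (Dec 19, 2008).
Among Kapoor and Sorensen, by date of commissioning (earlier first): Kapoor (2011-10-05) before Sorensen (2019-01-21).
Sato, Amari and Fontaine all have date of rank Jun 25, 2005, so the next rule applies.
Among Sato, Amari and Fontaine, by date of commissioning (earlier first): Sato (1995-10-04) before Amari (1996-12-25) before Fontaine (1997-06-23).
Order: Marchetti, Kapoor, Sorensen, Harlow, Ibarra, Varga, Petrov, Sato, Amari, Fontaine.

Ibarra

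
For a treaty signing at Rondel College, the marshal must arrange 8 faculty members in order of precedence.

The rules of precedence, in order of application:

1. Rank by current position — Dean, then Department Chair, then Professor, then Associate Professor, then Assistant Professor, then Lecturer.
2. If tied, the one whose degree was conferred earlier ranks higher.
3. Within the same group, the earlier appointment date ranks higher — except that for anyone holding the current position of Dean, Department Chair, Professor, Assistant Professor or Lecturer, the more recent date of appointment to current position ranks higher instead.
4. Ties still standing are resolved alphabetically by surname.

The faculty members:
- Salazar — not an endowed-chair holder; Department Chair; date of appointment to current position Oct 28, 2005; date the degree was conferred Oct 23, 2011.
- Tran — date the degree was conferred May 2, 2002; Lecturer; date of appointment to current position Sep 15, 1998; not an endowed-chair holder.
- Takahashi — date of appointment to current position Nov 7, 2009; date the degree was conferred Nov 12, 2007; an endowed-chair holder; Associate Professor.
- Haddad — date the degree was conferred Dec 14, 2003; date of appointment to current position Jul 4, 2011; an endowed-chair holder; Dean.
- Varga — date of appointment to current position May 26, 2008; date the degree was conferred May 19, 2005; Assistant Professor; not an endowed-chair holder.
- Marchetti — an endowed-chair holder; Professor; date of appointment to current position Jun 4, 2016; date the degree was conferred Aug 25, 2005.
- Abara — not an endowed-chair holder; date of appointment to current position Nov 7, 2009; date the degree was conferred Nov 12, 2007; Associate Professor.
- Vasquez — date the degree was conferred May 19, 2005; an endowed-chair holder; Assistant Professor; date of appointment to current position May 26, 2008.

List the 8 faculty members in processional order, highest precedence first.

Haddad, Salazar, Marchetti, Abara, Takahashi, Varga, Vasquez, Tran

By current position: Haddad (Dean); then Salazar (Department Chair); then Marchetti (Professor); then Abara and Takahashi (Associate Professor); then Varga and Vasquez (Assistant Professor); then Tran (Lecturer).
Abara and Takahashi both have date the degree was conferred Nov 12, 2007, so the next rule applies.
Abara and Takahashi both have date of appointment to current position Nov 7, 2009, so the next rule applies.
Among Abara and Takahashi, alphabetically by surname: Abara before Takahashi.
Varga and Vasquez both have date the degree was conferred May 19, 2005, so the next rule applies.
Varga and Vasquez both have date of appointment to current position May 26, 2008, so the next rule applies.
Among Varga and Vasquez, alphabetically by surname: Varga before Vasquez.
Full order: Haddad, Salazar, Marchetti, Abara, Takahashi, Varga, Vasquez, Tran.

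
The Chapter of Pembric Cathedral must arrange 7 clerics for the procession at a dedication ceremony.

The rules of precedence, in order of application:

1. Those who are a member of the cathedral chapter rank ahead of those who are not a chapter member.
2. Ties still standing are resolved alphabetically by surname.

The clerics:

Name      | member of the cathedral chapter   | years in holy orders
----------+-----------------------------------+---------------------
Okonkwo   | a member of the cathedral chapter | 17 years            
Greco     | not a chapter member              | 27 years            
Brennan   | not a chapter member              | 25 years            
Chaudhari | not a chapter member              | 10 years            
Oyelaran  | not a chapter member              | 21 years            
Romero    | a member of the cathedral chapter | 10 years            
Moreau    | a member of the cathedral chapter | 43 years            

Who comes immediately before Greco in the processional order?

By the first rule: Moreau, Okonkwo and Romero (each a member of the cathedral chapter); then Brennan, Chaudhari, Greco and Oyelaran (each not a chapter member).
Among Moreau, Okonkwo and Romero, alphabetically by surname: Moreau before Okonkwo before Romero.
Among Brennan, Chaudhari, Greco and Oyelaran, alphabetically by surname: Brennan before Chaudhari before Greco before Oyelaran.
Order: Moreau, Okonkwo, Romero, Brennan, Chaudhari, Greco, Oyelaran.

Chaudhari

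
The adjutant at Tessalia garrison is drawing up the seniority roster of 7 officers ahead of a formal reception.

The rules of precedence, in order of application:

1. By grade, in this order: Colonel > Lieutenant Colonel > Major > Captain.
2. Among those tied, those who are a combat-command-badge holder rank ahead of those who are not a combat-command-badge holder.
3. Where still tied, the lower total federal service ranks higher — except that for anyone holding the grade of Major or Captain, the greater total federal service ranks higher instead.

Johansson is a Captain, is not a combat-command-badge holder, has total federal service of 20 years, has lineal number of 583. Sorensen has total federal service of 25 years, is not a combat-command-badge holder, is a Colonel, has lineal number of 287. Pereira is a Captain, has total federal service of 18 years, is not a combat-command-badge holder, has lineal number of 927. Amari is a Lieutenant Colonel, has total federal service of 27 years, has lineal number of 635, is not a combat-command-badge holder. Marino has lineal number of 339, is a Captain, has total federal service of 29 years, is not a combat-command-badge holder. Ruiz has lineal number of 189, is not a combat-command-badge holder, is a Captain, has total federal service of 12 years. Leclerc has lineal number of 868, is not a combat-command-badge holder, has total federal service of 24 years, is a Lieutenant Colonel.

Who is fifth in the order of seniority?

Johansson

By grade: Sorensen (Colonel); then Leclerc and Amari (Lieutenant Colonel); then Marino, Johansson, Pereira and Ruiz (Captain).
Leclerc and Amari are each not a combat-command-badge holder, so the next rule applies.
Among Leclerc and Amari, by total federal service (lower first): Leclerc (24 years) before Amari (27 years).
Marino, Johansson, Pereira and Ruiz are each not a combat-command-badge holder, so the next rule applies.
Among Marino, Johansson, Pereira and Ruiz, by total federal service (higher first) (reversed rule for this group): Marino (29 years) before Johansson (20 years) before Pereira (18 years) before Ruiz (12 years).
Order: Sorensen, Leclerc, Amari, Marino, Johansson, Pereira, Ruiz.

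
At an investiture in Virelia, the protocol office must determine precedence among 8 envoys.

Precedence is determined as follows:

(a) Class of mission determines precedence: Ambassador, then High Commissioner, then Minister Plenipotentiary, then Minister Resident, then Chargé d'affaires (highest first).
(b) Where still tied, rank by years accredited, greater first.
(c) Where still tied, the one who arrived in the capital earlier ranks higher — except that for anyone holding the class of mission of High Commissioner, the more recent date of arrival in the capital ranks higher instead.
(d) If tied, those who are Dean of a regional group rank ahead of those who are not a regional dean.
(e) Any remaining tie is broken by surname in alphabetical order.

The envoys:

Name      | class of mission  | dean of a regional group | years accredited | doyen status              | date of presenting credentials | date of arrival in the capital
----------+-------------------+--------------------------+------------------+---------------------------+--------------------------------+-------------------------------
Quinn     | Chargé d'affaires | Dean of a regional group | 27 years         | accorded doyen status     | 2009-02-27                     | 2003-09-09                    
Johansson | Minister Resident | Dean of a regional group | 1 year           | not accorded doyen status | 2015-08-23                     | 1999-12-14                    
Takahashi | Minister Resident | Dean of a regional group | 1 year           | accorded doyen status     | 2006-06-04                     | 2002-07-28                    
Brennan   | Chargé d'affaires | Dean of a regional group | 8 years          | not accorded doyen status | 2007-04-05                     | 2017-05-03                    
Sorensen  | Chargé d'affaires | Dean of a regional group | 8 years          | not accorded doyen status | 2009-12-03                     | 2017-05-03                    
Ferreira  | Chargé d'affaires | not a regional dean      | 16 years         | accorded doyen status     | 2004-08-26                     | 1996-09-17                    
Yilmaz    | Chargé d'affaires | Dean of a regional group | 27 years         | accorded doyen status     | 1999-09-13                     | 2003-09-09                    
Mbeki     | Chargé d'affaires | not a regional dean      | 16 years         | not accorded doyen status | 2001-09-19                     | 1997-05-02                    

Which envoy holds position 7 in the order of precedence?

By class of mission: Johansson and Takahashi (Minister Resident); then Quinn, Yilmaz, Ferreira, Mbeki, Brennan and Sorensen (Chargé d'affaires).
Johansson and Takahashi both have years accredited 1 year, so the next rule applies.
Among Johansson and Takahashi, by date of arrival in the capital (earlier first): Johansson (1999-12-14) before Takahashi (2002-07-28).
Among Quinn, Yilmaz, Ferreira, Mbeki, Brennan and Sorensen, by years accredited (higher first): Quinn and Yilmaz (27 years) before Ferreira and Mbeki (16 years) before Brennan and Sorensen (8 years).
Quinn and Yilmaz both have date of arrival in the capital 2003-09-09, so the next rule applies.
Quinn and Yilmaz are each Dean of a regional group, so the next rule applies.
Among Quinn and Yilmaz, alphabetically by surname: Quinn before Yilmaz.
Among Ferreira and Mbeki, by date of arrival in the capital (earlier first): Ferreira (1996-09-17) before Mbeki (1997-05-02).
Brennan and Sorensen both have date of arrival in the capital 2017-05-03, so the next rule applies.
Brennan and Sorensen are each Dean of a regional group, so the next rule applies.
Among Brennan and Sorensen, alphabetically by surname: Brennan before Sorensen.
Order: Johansson, Takahashi, Quinn, Yilmaz, Ferreira, Mbeki, Brennan, Sorensen.

Brennan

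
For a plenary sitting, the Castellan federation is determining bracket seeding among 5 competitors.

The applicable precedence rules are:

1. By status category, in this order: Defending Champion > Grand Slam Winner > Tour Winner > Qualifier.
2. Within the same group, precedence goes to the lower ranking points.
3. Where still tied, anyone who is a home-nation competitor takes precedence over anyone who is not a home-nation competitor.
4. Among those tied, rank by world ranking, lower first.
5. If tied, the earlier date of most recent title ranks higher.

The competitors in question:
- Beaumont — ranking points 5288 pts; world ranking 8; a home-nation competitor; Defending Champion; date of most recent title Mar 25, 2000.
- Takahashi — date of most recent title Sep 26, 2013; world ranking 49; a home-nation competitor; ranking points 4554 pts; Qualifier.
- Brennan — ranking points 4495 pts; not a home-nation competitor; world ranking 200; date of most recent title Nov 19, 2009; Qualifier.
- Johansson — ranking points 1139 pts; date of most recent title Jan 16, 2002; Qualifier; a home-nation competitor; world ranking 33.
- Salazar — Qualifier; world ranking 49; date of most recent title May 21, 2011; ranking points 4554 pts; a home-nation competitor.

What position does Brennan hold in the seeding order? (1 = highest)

3

By status category: Beaumont (Defending Champion); then Johansson, Brennan, Salazar and Takahashi (Qualifier).
Among Johansson, Brennan, Salazar and Takahashi, by ranking points (lower first): Johansson (1139 pts) before Brennan (4495 pts) before Salazar and Takahashi (4554 pts).
Salazar and Takahashi are each a home-nation competitor, so the next rule applies.
Salazar and Takahashi both have world ranking 49, so the next rule applies.
Among Salazar and Takahashi, by date of most recent title (earlier first): Salazar (May 21, 2011) before Takahashi (Sep 26, 2013).
Order: Beaumont, Johansson, Brennan, Salazar, Takahashi. So position 3.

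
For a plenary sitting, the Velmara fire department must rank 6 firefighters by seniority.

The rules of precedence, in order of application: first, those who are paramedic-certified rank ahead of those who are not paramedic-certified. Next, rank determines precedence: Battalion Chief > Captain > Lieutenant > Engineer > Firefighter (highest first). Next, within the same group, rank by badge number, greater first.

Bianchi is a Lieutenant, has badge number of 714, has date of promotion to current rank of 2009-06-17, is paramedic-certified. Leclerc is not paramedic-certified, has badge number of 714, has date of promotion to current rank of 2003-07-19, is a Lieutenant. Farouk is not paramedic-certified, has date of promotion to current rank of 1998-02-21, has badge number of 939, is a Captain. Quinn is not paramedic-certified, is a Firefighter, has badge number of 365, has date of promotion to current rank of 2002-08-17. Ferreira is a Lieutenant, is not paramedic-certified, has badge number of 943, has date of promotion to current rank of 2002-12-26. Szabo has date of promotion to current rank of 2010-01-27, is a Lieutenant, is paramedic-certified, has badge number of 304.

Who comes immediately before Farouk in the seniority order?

Szabo

By the first rule: Bianchi and Szabo (both paramedic-certified); then Farouk, Ferreira, Leclerc and Quinn (each not paramedic-certified).
Bianchi and Szabo are each Lieutenant, so the next rule applies.
Among Bianchi and Szabo, by badge number (higher first): Bianchi (714) before Szabo (304).
Among Farouk, Ferreira, Leclerc and Quinn, by rank: Farouk (Captain) before Ferreira and Leclerc (Lieutenant) before Quinn (Firefighter).
Among Ferreira and Leclerc, by badge number (higher first): Ferreira (943) before Leclerc (714).
Order: Bianchi, Szabo, Farouk, Ferreira, Leclerc, Quinn.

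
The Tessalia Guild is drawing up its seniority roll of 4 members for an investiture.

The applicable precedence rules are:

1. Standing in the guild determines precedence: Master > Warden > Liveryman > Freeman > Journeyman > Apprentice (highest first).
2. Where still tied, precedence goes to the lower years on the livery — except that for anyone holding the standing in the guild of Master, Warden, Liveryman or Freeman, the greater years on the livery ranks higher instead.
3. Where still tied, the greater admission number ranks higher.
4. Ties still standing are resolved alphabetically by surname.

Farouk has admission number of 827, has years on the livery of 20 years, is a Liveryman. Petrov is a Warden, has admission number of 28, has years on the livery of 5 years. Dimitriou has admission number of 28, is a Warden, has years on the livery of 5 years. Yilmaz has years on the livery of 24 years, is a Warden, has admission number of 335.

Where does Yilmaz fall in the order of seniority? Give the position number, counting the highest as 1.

By standing in the guild: Yilmaz, Dimitriou and Petrov (Warden); then Farouk (Liveryman).
Among Yilmaz, Dimitriou and Petrov, by years on the livery (higher first) (reversed rule for this group): Yilmaz (24 years) before Dimitriou and Petrov (5 years).
Dimitriou and Petrov both have admission number 28, so the next rule applies.
Among Dimitriou and Petrov, alphabetically by surname: Dimitriou before Petrov.
Order: Yilmaz, Dimitriou, Petrov, Farouk. So position 1.

1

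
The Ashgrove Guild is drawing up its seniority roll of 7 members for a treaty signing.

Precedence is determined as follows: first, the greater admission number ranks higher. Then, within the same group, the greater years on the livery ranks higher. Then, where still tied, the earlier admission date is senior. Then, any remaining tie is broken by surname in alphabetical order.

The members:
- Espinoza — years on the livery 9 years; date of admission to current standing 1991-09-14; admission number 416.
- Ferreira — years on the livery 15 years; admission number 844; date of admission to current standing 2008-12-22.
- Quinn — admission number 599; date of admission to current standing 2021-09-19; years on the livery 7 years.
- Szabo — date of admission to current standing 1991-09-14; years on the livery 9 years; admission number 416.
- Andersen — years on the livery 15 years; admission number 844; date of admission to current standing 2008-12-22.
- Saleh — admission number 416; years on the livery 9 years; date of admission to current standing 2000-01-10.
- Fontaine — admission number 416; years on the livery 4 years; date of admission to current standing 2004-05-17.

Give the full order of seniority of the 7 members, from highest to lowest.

By admission number (higher first): Andersen and Ferreira (both 844); then Quinn (599); then Espinoza, Szabo, Saleh and Fontaine (each 416).
Andersen and Ferreira both have years on the livery 15 years, so the next rule applies.
Andersen and Ferreira both have date of admission to current standing 2008-12-22, so the next rule applies.
Among Andersen and Ferreira, alphabetically by surname: Andersen before Ferreira.
Among Espinoza, Szabo, Saleh and Fontaine, by years on the livery (higher first): Espinoza, Szabo and Saleh (9 years) before Fontaine (4 years).
Among Espinoza, Szabo and Saleh, by date of admission to current standing (earlier first): Espinoza and Szabo (1991-09-14) before Saleh (2000-01-10).
Among Espinoza and Szabo, alphabetically by surname: Espinoza before Szabo.
Full order: Andersen, Ferreira, Quinn, Espinoza, Szabo, Saleh, Fontaine.

Andersen, Ferreira, Quinn, Espinoza, Szabo, Saleh, Fontaine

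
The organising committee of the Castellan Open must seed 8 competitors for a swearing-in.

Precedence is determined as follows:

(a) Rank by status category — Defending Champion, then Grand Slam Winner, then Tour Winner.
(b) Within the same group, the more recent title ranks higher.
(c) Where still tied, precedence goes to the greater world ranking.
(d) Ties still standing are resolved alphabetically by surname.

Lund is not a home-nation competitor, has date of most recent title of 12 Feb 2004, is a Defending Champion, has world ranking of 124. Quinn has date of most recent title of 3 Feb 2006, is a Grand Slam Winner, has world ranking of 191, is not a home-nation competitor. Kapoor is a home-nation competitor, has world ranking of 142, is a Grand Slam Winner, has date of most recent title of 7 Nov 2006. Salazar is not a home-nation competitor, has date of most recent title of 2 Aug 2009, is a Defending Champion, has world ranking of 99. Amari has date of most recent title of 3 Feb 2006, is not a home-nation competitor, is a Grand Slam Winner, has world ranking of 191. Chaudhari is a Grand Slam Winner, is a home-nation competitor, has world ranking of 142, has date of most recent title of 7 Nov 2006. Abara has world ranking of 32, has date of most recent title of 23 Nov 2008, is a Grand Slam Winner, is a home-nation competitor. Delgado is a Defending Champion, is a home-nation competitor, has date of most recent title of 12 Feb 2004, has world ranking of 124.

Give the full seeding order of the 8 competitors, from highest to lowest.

By status category: Salazar, Delgado and Lund (Defending Champion); then Abara, Chaudhari, Kapoor, Amari and Quinn (Grand Slam Winner).
Among Salazar, Delgado and Lund, by date of most recent title (later first): Salazar (2 Aug 2009) before Delgado and Lund (12 Feb 2004).
Delgado and Lund both have world ranking 124, so the next rule applies.
Among Delgado and Lund, alphabetically by surname: Delgado before Lund.
Among Abara, Chaudhari, Kapoor, Amari and Quinn, by date of most recent title (later first): Abara (23 Nov 2008) before Chaudhari and Kapoor (7 Nov 2006) before Amari and Quinn (3 Feb 2006).
Chaudhari and Kapoor both have world ranking 142, so the next rule applies.
Among Chaudhari and Kapoor, alphabetically by surname: Chaudhari before Kapoor.
Amari and Quinn both have world ranking 191, so the next rule applies.
Among Amari and Quinn, alphabetically by surname: Amari before Quinn.
Full order: Salazar, Delgado, Lund, Abara, Chaudhari, Kapoor, Amari, Quinn.

Salazar, Delgado, Lund, Abara, Chaudhari, Kapoor, Amari, Quinn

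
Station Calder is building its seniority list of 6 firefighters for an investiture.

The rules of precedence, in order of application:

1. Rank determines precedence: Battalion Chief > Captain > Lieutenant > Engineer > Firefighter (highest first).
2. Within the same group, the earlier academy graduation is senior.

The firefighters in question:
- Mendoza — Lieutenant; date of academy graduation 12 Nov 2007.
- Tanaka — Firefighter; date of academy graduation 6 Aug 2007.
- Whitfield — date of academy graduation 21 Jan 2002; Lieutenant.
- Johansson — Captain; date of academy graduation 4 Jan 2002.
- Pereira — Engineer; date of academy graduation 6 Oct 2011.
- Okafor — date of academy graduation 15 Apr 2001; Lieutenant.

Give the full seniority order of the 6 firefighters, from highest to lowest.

Johansson, Okafor, Whitfield, Mendoza, Pereira, Tanaka

By rank: Johansson (Captain); then Okafor, Whitfield and Mendoza (Lieutenant); then Pereira (Engineer); then Tanaka (Firefighter).
Among Okafor, Whitfield and Mendoza, by date of academy graduation (earlier first): Okafor (15 Apr 2001) before Whitfield (21 Jan 2002) before Mendoza (12 Nov 2007).
Full order: Johansson, Okafor, Whitfield, Mendoza, Pereira, Tanaka.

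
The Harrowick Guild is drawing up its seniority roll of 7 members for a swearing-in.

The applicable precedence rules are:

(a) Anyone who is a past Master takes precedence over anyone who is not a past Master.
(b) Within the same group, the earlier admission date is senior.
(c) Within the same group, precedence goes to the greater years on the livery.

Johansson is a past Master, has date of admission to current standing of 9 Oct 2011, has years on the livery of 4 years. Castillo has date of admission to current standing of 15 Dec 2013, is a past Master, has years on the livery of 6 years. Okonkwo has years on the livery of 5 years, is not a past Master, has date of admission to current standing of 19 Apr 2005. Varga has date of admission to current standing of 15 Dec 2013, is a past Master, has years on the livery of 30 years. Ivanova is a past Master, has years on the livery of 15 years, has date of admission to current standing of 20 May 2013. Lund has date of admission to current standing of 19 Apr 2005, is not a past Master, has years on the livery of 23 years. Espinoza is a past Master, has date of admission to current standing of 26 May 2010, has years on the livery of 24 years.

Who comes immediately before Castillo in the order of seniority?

By the first rule: Espinoza, Johansson, Ivanova, Varga and Castillo (each a past Master); then Lund and Okonkwo (both not a past Master).
Among Espinoza, Johansson, Ivanova, Varga and Castillo, by date of admission to current standing (earlier first): Espinoza (26 May 2010) before Johansson (9 Oct 2011) before Ivanova (20 May 2013) before Varga and Castillo (15 Dec 2013).
Among Varga and Castillo, by years on the livery (higher first): Varga (30 years) before Castillo (6 years).
Lund and Okonkwo both have date of admission to current standing 19 Apr 2005, so the next rule applies.
Among Lund and Okonkwo, by years on the livery (higher first): Lund (23 years) before Okonkwo (5 years).
Order: Espinoza, Johansson, Ivanova, Varga, Castillo, Lund, Okonkwo.

Varga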